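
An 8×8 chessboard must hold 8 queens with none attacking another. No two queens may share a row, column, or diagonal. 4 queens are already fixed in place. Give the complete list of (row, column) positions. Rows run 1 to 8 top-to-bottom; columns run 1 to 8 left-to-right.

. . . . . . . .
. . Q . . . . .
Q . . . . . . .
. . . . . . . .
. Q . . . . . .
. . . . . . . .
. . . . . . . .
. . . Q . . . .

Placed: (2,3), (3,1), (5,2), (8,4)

Row 1: attacked by (2,3)→{2,3,4}; (3,1)→{1,3}; (5,2)→{2,6}; (8,4)→{4}. Safe: 5, 7, 8. Place at column 8.
Row 4: attacked by (1,8)→{5,8}; (2,3)→{1,3,5}; (3,1)→{1,2}; (5,2)→{1,2,3}; (8,4)→{4,8}. Safe: 6, 7. Place at column 6.
Row 6: attacked by (1,8)→{3,8}; (2,3)→{3,7}; (3,1)→{1,4}; (4,6)→{4,6,8}; (5,2)→{1,2,3}; (8,4)→{2,4,6}. Safe: 5. Place at column 5.
Row 7: attacked by (1,8)→{2,8}; (2,3)→{3,8}; (3,1)→{1,5}; (4,6)→{3,6}; (5,2)→{2,4}; (6,5)→{4,5,6}; (8,4)→{3,4,5}. Safe: 7. Place at column 7.
Columns [8, 3, 1, 6, 2, 5, 7, 4], r−c [-7, -1, 2, -2, 3, 1, 0, 4], r+c [9, 5, 4, 10, 7, 11, 14, 12] are all distinct, so no two queens attack.

(1,8) (2,3) (3,1) (4,6) (5,2) (6,5) (7,7) (8,4)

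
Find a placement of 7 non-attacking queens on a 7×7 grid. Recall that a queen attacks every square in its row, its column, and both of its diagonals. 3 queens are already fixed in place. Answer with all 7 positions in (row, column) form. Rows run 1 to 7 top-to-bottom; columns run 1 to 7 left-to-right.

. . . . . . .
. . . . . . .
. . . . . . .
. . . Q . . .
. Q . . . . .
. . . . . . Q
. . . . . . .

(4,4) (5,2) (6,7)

(1,5) (2,1) (3,6) (4,4) (5,2) (6,7) (7,3)

Row 1: attacked by (4,4)→{1,4,7}; (5,2)→{2,6}; (6,7)→{2,7}. Safe: 3, 5. Place at column 5.
Row 2: attacked by (1,5)→{4,5,6}; (4,4)→{2,4,6}; (5,2)→{2,5}; (6,7)→{3,7}. Safe: 1. Place at column 1.
Row 3: attacked by (1,5)→{3,5,7}; (2,1)→{1,2}; (4,4)→{3,4,5}; (5,2)→{2,4}; (6,7)→{4,7}. Safe: 6. Place at column 6.
Row 7: attacked by (1,5)→{5}; (2,1)→{1,6}; (3,6)→{2,6}; (4,4)→{1,4,7}; (5,2)→{2,4}; (6,7)→{6,7}. Safe: 3. Place at column 3.
Columns [5, 1, 6, 4, 2, 7, 3], r−c [-4, 1, -3, 0, 3, -1, 4], r+c [6, 3, 9, 8, 7, 13, 10] are all distinct, so no two queens attack.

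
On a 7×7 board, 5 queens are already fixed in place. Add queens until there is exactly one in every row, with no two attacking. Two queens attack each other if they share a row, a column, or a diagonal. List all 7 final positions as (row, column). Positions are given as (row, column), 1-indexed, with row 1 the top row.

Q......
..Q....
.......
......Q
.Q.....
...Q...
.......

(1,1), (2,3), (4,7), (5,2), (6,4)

Row 3: attacked by (1,1)→{1,3}; (2,3)→{2,3,4}; (4,7)→{6,7}; (5,2)→{2,4}; (6,4)→{1,4,7}. Safe: 5. Place at column 5.
Row 7: attacked by (1,1)→{1,7}; (2,3)→{3}; (3,5)→{1,5}; (4,7)→{4,7}; (5,2)→{2,4}; (6,4)→{3,4,5}. Safe: 6. Place at column 6.
Columns [1, 3, 5, 7, 2, 4, 6], r−c [0, -1, -2, -3, 3, 2, 1], r+c [2, 5, 8, 11, 7, 10, 13] are all distinct, so no two queens attack.

(1,1) (2,3) (3,5) (4,7) (5,2) (6,4) (7,6)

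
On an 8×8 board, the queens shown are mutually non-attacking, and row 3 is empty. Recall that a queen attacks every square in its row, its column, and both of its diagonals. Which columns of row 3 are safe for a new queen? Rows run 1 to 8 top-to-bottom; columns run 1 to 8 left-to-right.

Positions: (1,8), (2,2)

(1,8) attacks row 3 at column 8 and diagonals 6.
(2,2) attacks row 3 at column 2 and diagonals 1, 3.
Attacked columns: {1, 2, 3, 6, 8}. Safe: {4, 5, 7}.

columns 4, 5, 7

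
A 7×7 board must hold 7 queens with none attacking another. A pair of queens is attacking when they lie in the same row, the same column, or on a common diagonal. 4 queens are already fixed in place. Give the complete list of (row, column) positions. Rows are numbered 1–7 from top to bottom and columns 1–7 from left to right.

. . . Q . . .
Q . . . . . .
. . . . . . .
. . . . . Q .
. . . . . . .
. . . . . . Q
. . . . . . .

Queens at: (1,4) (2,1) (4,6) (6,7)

Row 3: attacked by (1,4)→{2,4,6}; (2,1)→{1,2}; (4,6)→{5,6,7}; (6,7)→{4,7}. Safe: 3. Place at column 3.
Row 5: attacked by (1,4)→{4}; (2,1)→{1,4}; (3,3)→{1,3,5}; (4,6)→{5,6,7}; (6,7)→{6,7}. Safe: 2. Place at column 2.
Row 7: attacked by (1,4)→{4}; (2,1)→{1,6}; (3,3)→{3,7}; (4,6)→{3,6}; (5,2)→{2,4}; (6,7)→{6,7}. Safe: 5. Place at column 5.
Columns [4, 1, 3, 6, 2, 7, 5], r−c [-3, 1, 0, -2, 3, -1, 2], r+c [5, 3, 6, 10, 7, 13, 12] are all distinct, so no two queens attack.

(1,4) (2,1) (3,3) (4,6) (5,2) (6,7) (7,5)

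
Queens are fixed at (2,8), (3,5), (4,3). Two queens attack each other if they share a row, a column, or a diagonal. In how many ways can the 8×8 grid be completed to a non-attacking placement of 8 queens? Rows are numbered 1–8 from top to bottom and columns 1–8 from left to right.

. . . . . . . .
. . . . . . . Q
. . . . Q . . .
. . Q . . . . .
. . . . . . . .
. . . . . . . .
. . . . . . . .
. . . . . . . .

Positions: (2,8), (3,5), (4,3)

1

Branch on row 1: col 1 → 0; col 2 → 0; col 4 → 1.
Sum: 0 + 0 + 1 = 1.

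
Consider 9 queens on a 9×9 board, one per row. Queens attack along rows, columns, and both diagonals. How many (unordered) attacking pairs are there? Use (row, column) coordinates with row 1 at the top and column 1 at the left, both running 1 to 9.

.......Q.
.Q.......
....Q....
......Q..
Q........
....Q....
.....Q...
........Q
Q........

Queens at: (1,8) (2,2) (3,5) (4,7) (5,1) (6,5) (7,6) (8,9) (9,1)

4

Same column: (3,5)–(6,5) (column 5); (5,1)–(9,1) (column 1).
Same diagonal: (4,7)–(6,5) (|4−6| = |7−5| = 2); (6,5)–(7,6) (|6−7| = |5−6| = 1).
Total attacking pairs: 4.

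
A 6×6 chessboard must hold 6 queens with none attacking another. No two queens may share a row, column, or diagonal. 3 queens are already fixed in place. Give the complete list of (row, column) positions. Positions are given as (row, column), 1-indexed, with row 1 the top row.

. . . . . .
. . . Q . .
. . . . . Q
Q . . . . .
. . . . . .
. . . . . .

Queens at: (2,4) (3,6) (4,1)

Row 1: attacked by (2,4)→{3,4,5}; (3,6)→{4,6}; (4,1)→{1,4}. Safe: 2. Place at column 2.
Row 5: attacked by (1,2)→{2,6}; (2,4)→{1,4}; (3,6)→{4,6}; (4,1)→{1,2}. Safe: 3, 5. Place at column 3.
Row 6: attacked by (1,2)→{2}; (2,4)→{4}; (3,6)→{3,6}; (4,1)→{1,3}; (5,3)→{2,3,4}. Safe: 5. Place at column 5.
Columns [2, 4, 6, 1, 3, 5], r−c [-1, -2, -3, 3, 2, 1], r+c [3, 6, 9, 5, 8, 11] are all distinct, so no two queens attack.

(1,2) (2,4) (3,6) (4,1) (5,3) (6,5)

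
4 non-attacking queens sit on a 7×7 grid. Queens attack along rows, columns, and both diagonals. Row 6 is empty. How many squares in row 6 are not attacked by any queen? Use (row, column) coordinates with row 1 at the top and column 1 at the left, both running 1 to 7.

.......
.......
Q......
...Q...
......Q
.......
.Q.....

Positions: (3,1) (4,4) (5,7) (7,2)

(3,1) attacks row 6 at column 1 and diagonals 4.
(4,4) attacks row 6 at column 4 and diagonals 2, 6.
(5,7) attacks row 6 at column 7 and diagonals 6.
(7,2) attacks row 6 at column 2 and diagonals 1, 3.
Attacked columns: {1, 2, 3, 4, 6, 7}. Safe: {5}.

1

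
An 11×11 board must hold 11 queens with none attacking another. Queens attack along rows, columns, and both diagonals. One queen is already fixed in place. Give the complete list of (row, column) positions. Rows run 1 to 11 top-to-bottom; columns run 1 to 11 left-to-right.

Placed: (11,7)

(1,9) (2,5) (3,2) (4,8) (5,10) (6,3) (7,1) (8,6) (9,4) (10,11) (11,7)

Row 1: attacked by (11,7)→{7}. Safe: 1, 2, 3, 4, 5, 6, 8, 9, 10, 11. Place at column 9.
Row 2: attacked by (1,9)→{8,9,10}; (11,7)→{7}. Safe: 1, 2, 3, 4, 5, 6, 11. Place at column 5.
Row 3: attacked by (1,9)→{7,9,11}; (2,5)→{4,5,6}; (11,7)→{7}. Safe: 1, 2, 3, 8, 10. Place at column 2.
Row 4: attacked by (1,9)→{6,9}; (2,5)→{3,5,7}; (3,2)→{1,2,3}; (11,7)→{7}. Safe: 4, 8, 10, 11. Place at column 8.
Row 5: attacked by (1,9)→{5,9}; (2,5)→{2,5,8}; (3,2)→{2,4}; (4,8)→{7,8,9}; (11,7)→{1,7}. Safe: 3, 6, 10, 11. Place at column 10.
Row 6: attacked by (1,9)→{4,9}; (2,5)→{1,5,9}; (3,2)→{2,5}; (4,8)→{6,8,10}; (5,10)→{9,10,11}; (11,7)→{2,7}. Safe: 3. Place at column 3.
Row 7: attacked by (1,9)→{3,9}; (2,5)→{5,10}; (3,2)→{2,6}; (4,8)→{5,8,11}; (5,10)→{8,10}; (6,3)→{2,3,4}; (11,7)→{3,7,11}. Safe: 1. Place at column 1.
Row 8: attacked by (1,9)→{2,9}; (2,5)→{5,11}; (3,2)→{2,7}; (4,8)→{4,8}; (5,10)→{7,10}; (6,3)→{1,3,5}; (7,1)→{1,2}; (11,7)→{4,7,10}. Safe: 6. Place at column 6.
Row 9: attacked by (1,9)→{1,9}; (2,5)→{5}; (3,2)→{2,8}; (4,8)→{3,8}; (5,10)→{6,10}; (6,3)→{3,6}; (7,1)→{1,3}; (8,6)→{5,6,7}; (11,7)→{5,7,9}. Safe: 4, 11. Place at column 4.
Row 10: attacked by (1,9)→{9}; (2,5)→{5}; (3,2)→{2,9}; (4,8)→{2,8}; (5,10)→{5,10}; (6,3)→{3,7}; (7,1)→{1,4}; (8,6)→{4,6,8}; (9,4)→{3,4,5}; (11,7)→{6,7,8}. Safe: 11. Place at column 11.
Columns [9, 5, 2, 8, 10, 3, 1, 6, 4, 11, 7], r−c [-8, -3, 1, -4, -5, 3, 6, 2, 5, -1, 4], r+c [10, 7, 5, 12, 15, 9, 8, 14, 13, 21, 18] are all distinct, so no two queens attack.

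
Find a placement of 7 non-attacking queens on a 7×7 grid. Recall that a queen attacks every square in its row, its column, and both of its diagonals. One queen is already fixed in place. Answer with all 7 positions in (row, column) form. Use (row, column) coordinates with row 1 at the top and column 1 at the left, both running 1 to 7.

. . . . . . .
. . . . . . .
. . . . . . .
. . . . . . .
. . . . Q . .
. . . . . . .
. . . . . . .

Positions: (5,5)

Row 1: attacked by (5,5)→{1,5}. Safe: 2, 3, 4, 6, 7. Place at column 3.
Row 2: attacked by (1,3)→{2,3,4}; (5,5)→{2,5}. Safe: 1, 6, 7. Place at column 7.
Row 3: attacked by (1,3)→{1,3,5}; (2,7)→{6,7}; (5,5)→{3,5,7}. Safe: 2, 4. Place at column 4.
Row 4: attacked by (1,3)→{3,6}; (2,7)→{5,7}; (3,4)→{3,4,5}; (5,5)→{4,5,6}. Safe: 1, 2. Place at column 1.
Row 6: attacked by (1,3)→{3}; (2,7)→{3,7}; (3,4)→{1,4,7}; (4,1)→{1,3}; (5,5)→{4,5,6}. Safe: 2. Place at column 2.
Row 7: attacked by (1,3)→{3}; (2,7)→{2,7}; (3,4)→{4}; (4,1)→{1,4}; (5,5)→{3,5,7}; (6,2)→{1,2,3}. Safe: 6. Place at column 6.
Columns [3, 7, 4, 1, 5, 2, 6], r−c [-2, -5, -1, 3, 0, 4, 1], r+c [4, 9, 7, 5, 10, 8, 13] are all distinct, so no two queens attack.

(1,3) (2,7) (3,4) (4,1) (5,5) (6,2) (7,6)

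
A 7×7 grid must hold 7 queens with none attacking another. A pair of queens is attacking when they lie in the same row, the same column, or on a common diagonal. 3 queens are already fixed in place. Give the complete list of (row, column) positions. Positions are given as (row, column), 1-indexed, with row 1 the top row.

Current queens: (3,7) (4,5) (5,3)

(1,4) (2,2) (3,7) (4,5) (5,3) (6,1) (7,6)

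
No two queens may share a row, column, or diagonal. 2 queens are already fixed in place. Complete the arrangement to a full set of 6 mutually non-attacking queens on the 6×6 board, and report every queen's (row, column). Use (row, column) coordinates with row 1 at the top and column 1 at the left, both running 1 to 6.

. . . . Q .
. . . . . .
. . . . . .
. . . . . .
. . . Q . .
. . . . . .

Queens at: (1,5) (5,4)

(1,5) (2,3) (3,1) (4,6) (5,4) (6,2)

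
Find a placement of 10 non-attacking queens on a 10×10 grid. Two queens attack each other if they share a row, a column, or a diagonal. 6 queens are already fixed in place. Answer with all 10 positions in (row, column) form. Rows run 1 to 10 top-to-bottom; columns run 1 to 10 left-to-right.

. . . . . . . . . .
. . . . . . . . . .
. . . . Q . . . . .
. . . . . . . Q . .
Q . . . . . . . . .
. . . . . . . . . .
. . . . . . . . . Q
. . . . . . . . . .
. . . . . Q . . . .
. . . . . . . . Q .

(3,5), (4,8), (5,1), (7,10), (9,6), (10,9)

(1,2) (2,7) (3,5) (4,8) (5,1) (6,4) (7,10) (8,3) (9,6) (10,9)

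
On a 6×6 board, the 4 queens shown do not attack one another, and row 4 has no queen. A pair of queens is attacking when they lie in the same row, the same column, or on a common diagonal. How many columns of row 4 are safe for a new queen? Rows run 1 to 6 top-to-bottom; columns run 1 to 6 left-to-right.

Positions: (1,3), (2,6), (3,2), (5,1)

1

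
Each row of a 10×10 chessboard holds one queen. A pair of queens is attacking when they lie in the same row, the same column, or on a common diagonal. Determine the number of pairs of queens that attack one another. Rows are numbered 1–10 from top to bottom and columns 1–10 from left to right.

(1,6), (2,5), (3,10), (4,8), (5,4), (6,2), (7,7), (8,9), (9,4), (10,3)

Same column: (5,4)–(9,4) (column 4).
Same diagonal: (1,6)–(2,5) (|1−2| = |6−5| = 1); (3,10)–(9,4) (|3−9| = |10−4| = 6); (3,10)–(10,3) (|3−10| = |10−3| = 7); (9,4)–(10,3) (|9−10| = |4−3| = 1).
Total attacking pairs: 5.

5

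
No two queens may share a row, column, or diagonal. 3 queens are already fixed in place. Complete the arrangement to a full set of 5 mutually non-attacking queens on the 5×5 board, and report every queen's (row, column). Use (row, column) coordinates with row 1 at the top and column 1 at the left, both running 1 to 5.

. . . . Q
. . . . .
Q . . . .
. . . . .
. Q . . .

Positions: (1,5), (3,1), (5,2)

(1,5) (2,3) (3,1) (4,4) (5,2)

Row 2: attacked by (1,5)→{4,5}; (3,1)→{1,2}; (5,2)→{2,5}. Safe: 3. Place at column 3.
Row 4: attacked by (1,5)→{2,5}; (2,3)→{1,3,5}; (3,1)→{1,2}; (5,2)→{1,2,3}. Safe: 4. Place at column 4.
Columns [5, 3, 1, 4, 2], r−c [-4, -1, 2, 0, 3], r+c [6, 5, 4, 8, 7] are all distinct, so no two queens attack.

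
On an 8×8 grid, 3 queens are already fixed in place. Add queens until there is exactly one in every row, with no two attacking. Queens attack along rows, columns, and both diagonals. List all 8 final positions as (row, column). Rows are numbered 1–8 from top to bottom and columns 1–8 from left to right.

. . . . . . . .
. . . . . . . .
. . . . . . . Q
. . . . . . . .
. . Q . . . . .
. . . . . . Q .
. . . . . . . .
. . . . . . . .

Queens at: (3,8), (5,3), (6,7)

(1,1) (2,5) (3,8) (4,6) (5,3) (6,7) (7,2) (8,4)

Row 1: attacked by (3,8)→{6,8}; (5,3)→{3,7}; (6,7)→{2,7}. Safe: 1, 4, 5. Place at column 1.
Row 2: attacked by (1,1)→{1,2}; (3,8)→{7,8}; (5,3)→{3,6}; (6,7)→{3,7}. Safe: 4, 5. Place at column 5.
Row 4: attacked by (1,1)→{1,4}; (2,5)→{3,5,7}; (3,8)→{7,8}; (5,3)→{2,3,4}; (6,7)→{5,7}. Safe: 6. Place at column 6.
Row 7: attacked by (1,1)→{1,7}; (2,5)→{5}; (3,8)→{4,8}; (4,6)→{3,6}; (5,3)→{1,3,5}; (6,7)→{6,7,8}. Safe: 2. Place at column 2.
Row 8: attacked by (1,1)→{1,8}; (2,5)→{5}; (3,8)→{3,8}; (4,6)→{2,6}; (5,3)→{3,6}; (6,7)→{5,7}; (7,2)→{1,2,3}. Safe: 4. Place at column 4.
Columns [1, 5, 8, 6, 3, 7, 2, 4], r−c [0, -3, -5, -2, 2, -1, 5, 4], r+c [2, 7, 11, 10, 8, 13, 9, 12] are all distinct, so no two queens attack.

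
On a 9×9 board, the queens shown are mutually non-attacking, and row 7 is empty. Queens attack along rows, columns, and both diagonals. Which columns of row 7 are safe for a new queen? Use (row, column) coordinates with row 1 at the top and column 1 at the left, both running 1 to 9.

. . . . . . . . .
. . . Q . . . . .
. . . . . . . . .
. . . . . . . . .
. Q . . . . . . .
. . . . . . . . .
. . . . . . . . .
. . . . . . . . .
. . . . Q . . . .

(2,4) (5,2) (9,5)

(2,4) attacks row 7 at column 4 and diagonals 9.
(5,2) attacks row 7 at column 2 and diagonals 4.
(9,5) attacks row 7 at column 5 and diagonals 3, 7.
Attacked columns: {2, 3, 4, 5, 7, 9}. Safe: {1, 6, 8}.

columns 1, 6, 8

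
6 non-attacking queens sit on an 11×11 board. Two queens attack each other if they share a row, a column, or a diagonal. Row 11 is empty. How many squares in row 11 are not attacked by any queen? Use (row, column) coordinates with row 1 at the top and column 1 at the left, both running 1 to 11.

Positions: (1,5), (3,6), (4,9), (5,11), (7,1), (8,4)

3

(1,5) attacks row 11 at column 5.
(3,6) attacks row 11 at column 6.
(4,9) attacks row 11 at column 9 and diagonals 2.
(5,11) attacks row 11 at column 11 and diagonals 5.
(7,1) attacks row 11 at column 1 and diagonals 5.
(8,4) attacks row 11 at column 4 and diagonals 1, 7.
Attacked columns: {1, 2, 4, 5, 6, 7, 9, 11}. Safe: {3, 8, 10}.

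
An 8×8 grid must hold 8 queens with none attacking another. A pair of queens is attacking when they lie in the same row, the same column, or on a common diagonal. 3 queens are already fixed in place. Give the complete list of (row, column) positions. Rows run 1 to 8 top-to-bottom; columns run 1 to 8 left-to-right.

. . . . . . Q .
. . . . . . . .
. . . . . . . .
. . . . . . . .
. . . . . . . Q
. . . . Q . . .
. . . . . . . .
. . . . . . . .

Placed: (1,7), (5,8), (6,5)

(1,7) (2,2) (3,4) (4,1) (5,8) (6,5) (7,3) (8,6)

Row 2: attacked by (1,7)→{6,7,8}; (5,8)→{5,8}; (6,5)→{1,5}. Safe: 2, 3, 4. Place at column 2.
Row 3: attacked by (1,7)→{5,7}; (2,2)→{1,2,3}; (5,8)→{6,8}; (6,5)→{2,5,8}. Safe: 4. Place at column 4.
Row 4: attacked by (1,7)→{4,7}; (2,2)→{2,4}; (3,4)→{3,4,5}; (5,8)→{7,8}; (6,5)→{3,5,7}. Safe: 1, 6. Place at column 1.
Row 7: attacked by (1,7)→{1,7}; (2,2)→{2,7}; (3,4)→{4,8}; (4,1)→{1,4}; (5,8)→{6,8}; (6,5)→{4,5,6}. Safe: 3. Place at column 3.
Row 8: attacked by (1,7)→{7}; (2,2)→{2,8}; (3,4)→{4}; (4,1)→{1,5}; (5,8)→{5,8}; (6,5)→{3,5,7}; (7,3)→{2,3,4}. Safe: 6. Place at column 6.
Columns [7, 2, 4, 1, 8, 5, 3, 6], r−c [-6, 0, -1, 3, -3, 1, 4, 2], r+c [8, 4, 7, 5, 13, 11, 10, 14] are all distinct, so no two queens attack.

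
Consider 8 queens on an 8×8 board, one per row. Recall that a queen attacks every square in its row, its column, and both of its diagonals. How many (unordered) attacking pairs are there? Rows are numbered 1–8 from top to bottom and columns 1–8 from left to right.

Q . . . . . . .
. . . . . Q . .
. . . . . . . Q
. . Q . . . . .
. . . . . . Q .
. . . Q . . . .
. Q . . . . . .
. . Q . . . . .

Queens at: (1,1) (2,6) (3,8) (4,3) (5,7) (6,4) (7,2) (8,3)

Same column: (4,3)–(8,3) (column 3).
Same diagonal: (3,8)–(8,3) (|3−8| = |8−3| = 5); (7,2)–(8,3) (|7−8| = |2−3| = 1).
Total attacking pairs: 3.

3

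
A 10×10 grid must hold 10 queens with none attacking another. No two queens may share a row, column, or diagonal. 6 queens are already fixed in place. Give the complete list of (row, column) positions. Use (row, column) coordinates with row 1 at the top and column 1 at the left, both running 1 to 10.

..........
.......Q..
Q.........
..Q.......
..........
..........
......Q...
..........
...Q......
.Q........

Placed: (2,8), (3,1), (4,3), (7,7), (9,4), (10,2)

(1,5) (2,8) (3,1) (4,3) (5,6) (6,9) (7,7) (8,10) (9,4) (10,2)

Row 1: attacked by (2,8)→{7,8,9}; (3,1)→{1,3}; (4,3)→{3,6}; (7,7)→{1,7}; (9,4)→{4}; (10,2)→{2}. Safe: 5, 10. Place at column 5.
Row 5: attacked by (1,5)→{1,5,9}; (2,8)→{5,8}; (3,1)→{1,3}; (4,3)→{2,3,4}; (7,7)→{5,7,9}; (9,4)→{4,8}; (10,2)→{2,7}. Safe: 6, 10. Place at column 6.
Row 6: attacked by (1,5)→{5,10}; (2,8)→{4,8}; (3,1)→{1,4}; (4,3)→{1,3,5}; (5,6)→{5,6,7}; (7,7)→{6,7,8}; (9,4)→{1,4,7}; (10,2)→{2,6}. Safe: 9. Place at column 9.
Row 8: attacked by (1,5)→{5}; (2,8)→{2,8}; (3,1)→{1,6}; (4,3)→{3,7}; (5,6)→{3,6,9}; (6,9)→{7,9}; (7,7)→{6,7,8}; (9,4)→{3,4,5}; (10,2)→{2,4}. Safe: 10. Place at column 10.
Columns [5, 8, 1, 3, 6, 9, 7, 10, 4, 2], r−c [-4, -6, 2, 1, -1, -3, 0, -2, 5, 8], r+c [6, 10, 4, 7, 11, 15, 14, 18, 13, 12] are all distinct, so no two queens attack.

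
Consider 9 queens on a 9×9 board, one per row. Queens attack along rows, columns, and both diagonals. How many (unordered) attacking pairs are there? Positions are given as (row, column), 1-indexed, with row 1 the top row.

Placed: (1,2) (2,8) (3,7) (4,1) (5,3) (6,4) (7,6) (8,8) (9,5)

5

Same column: (2,8)–(8,8) (column 8).
Same diagonal: (2,8)–(3,7) (|2−3| = |8−7| = 1); (2,8)–(6,4) (|2−6| = |8−4| = 4); (3,7)–(6,4) (|3−6| = |7−4| = 3); (5,3)–(6,4) (|5−6| = |3−4| = 1).
Total attacking pairs: 5.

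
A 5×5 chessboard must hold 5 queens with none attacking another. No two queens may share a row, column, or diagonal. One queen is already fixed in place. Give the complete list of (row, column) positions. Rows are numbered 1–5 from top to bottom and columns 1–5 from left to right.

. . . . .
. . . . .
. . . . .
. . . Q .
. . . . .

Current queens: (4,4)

(1,3) (2,5) (3,2) (4,4) (5,1)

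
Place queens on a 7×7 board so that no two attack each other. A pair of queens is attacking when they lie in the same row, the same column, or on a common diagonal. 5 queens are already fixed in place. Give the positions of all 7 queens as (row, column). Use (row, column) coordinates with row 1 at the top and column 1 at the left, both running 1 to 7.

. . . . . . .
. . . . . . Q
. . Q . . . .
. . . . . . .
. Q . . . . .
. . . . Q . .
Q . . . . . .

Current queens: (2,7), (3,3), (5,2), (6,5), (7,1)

Row 1: attacked by (2,7)→{6,7}; (3,3)→{1,3,5}; (5,2)→{2,6}; (6,5)→{5}; (7,1)→{1,7}. Safe: 4. Place at column 4.
Row 4: attacked by (1,4)→{1,4,7}; (2,7)→{5,7}; (3,3)→{2,3,4}; (5,2)→{1,2,3}; (6,5)→{3,5,7}; (7,1)→{1,4}. Safe: 6. Place at column 6.
Columns [4, 7, 3, 6, 2, 5, 1], r−c [-3, -5, 0, -2, 3, 1, 6], r+c [5, 9, 6, 10, 7, 11, 8] are all distinct, so no two queens attack.

(1,4) (2,7) (3,3) (4,6) (5,2) (6,5) (7,1)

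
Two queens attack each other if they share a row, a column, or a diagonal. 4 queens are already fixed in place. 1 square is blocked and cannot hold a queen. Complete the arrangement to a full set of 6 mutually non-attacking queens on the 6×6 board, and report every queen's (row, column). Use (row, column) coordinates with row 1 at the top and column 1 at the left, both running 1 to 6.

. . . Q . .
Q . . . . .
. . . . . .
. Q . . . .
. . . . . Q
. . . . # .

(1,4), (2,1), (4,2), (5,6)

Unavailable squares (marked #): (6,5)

Row 3: attacked by (1,4)→{2,4,6}; (2,1)→{1,2}; (4,2)→{1,2,3}; (5,6)→{4,6}. Safe: 5. Place at column 5.
Row 6: attacked by (1,4)→{4}; (2,1)→{1,5}; (3,5)→{2,5}; (4,2)→{2,4}; (5,6)→{5,6}. Blocked: 5. Safe: 3. Place at column 3.
Columns [4, 1, 5, 2, 6, 3], r−c [-3, 1, -2, 2, -1, 3], r+c [5, 3, 8, 6, 11, 9] are all distinct, so no two queens attack.

(1,4) (2,1) (3,5) (4,2) (5,6) (6,3)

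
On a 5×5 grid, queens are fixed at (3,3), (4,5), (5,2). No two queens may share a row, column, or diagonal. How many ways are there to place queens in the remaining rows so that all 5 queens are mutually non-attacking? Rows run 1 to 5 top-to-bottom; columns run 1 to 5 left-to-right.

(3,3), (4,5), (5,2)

1

Branch on row 1: col 4 → 1.
Sum: 1 = 1.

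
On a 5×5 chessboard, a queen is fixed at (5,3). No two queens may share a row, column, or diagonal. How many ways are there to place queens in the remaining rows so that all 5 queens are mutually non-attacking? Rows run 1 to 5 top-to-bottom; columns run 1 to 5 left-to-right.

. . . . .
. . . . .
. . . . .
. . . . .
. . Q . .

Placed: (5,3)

2

Branch on row 1: col 1 → 1; col 2 → 0; col 4 → 0; col 5 → 1.
Sum: 1 + 0 + 0 + 1 = 2.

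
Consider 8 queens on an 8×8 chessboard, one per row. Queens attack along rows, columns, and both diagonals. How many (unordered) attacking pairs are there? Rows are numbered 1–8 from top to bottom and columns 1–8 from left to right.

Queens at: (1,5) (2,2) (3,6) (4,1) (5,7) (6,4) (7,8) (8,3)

All columns are distinct and no two queens satisfy |Δrow| = |Δcol|, so no pair attacks.

0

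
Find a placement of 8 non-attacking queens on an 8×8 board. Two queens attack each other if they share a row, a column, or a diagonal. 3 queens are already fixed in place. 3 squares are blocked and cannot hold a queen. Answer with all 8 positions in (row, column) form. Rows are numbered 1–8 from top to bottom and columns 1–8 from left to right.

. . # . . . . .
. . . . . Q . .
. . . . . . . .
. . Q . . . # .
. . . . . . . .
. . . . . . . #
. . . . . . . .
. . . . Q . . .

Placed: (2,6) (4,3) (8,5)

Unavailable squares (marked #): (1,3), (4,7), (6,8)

Row 1: attacked by (2,6)→{5,6,7}; (4,3)→{3,6}; (8,5)→{5}. Blocked: 3. Safe: 1, 2, 4, 8. Place at column 1.
Row 3: attacked by (1,1)→{1,3}; (2,6)→{5,6,7}; (4,3)→{2,3,4}; (8,5)→{5}. Safe: 8. Place at column 8.
Row 5: attacked by (1,1)→{1,5}; (2,6)→{3,6}; (3,8)→{6,8}; (4,3)→{2,3,4}; (8,5)→{2,5,8}. Safe: 7. Place at column 7.
Row 6: attacked by (1,1)→{1,6}; (2,6)→{2,6}; (3,8)→{5,8}; (4,3)→{1,3,5}; (5,7)→{6,7,8}; (8,5)→{3,5,7}. Blocked: 8. Safe: 4. Place at column 4.
Row 7: attacked by (1,1)→{1,7}; (2,6)→{1,6}; (3,8)→{4,8}; (4,3)→{3,6}; (5,7)→{5,7}; (6,4)→{3,4,5}; (8,5)→{4,5,6}. Safe: 2. Place at column 2.
Columns [1, 6, 8, 3, 7, 4, 2, 5], r−c [0, -4, -5, 1, -2, 2, 5, 3], r+c [2, 8, 11, 7, 12, 10, 9, 13] are all distinct, so no two queens attack.

(1,1) (2,6) (3,8) (4,3) (5,7) (6,4) (7,2) (8,5)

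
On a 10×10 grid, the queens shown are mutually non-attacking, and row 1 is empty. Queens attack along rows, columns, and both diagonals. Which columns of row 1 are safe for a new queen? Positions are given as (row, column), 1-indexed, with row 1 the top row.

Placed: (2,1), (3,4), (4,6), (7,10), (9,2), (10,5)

columns 7, 8

(2,1) attacks row 1 at column 1 and diagonals 2.
(3,4) attacks row 1 at column 4 and diagonals 2, 6.
(4,6) attacks row 1 at column 6 and diagonals 3, 9.
(7,10) attacks row 1 at column 10 and diagonals 4.
(9,2) attacks row 1 at column 2 and diagonals 10.
(10,5) attacks row 1 at column 5.
Attacked columns: {1, 2, 3, 4, 5, 6, 9, 10}. Safe: {7, 8}.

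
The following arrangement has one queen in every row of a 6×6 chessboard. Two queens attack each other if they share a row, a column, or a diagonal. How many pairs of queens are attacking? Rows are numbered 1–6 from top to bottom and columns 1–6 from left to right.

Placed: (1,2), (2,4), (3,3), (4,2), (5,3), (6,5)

6

Same column: (1,2)–(4,2) (column 2); (3,3)–(5,3) (column 3).
Same diagonal: (2,4)–(3,3) (|2−3| = |4−3| = 1); (2,4)–(4,2) (|2−4| = |4−2| = 2); (3,3)–(4,2) (|3−4| = |3−2| = 1); (4,2)–(5,3) (|4−5| = |2−3| = 1).
Total attacking pairs: 6.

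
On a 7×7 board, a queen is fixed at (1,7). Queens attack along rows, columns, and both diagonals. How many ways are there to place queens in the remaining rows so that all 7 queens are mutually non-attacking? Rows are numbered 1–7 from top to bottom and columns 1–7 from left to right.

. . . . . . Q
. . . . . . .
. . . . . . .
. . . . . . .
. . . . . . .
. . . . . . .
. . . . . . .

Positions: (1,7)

4

Branch on row 2: col 1 → 0; col 2 → 1; col 3 → 1; col 4 → 1; col 5 → 1.
Sum: 0 + 1 + 1 + 1 + 1 = 4.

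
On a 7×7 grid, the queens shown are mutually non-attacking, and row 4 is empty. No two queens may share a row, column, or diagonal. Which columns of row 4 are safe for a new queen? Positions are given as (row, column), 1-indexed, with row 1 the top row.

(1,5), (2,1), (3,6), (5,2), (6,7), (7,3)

columns 4

(1,5) attacks row 4 at column 5 and diagonals 2.
(2,1) attacks row 4 at column 1 and diagonals 3.
(3,6) attacks row 4 at column 6 and diagonals 5, 7.
(5,2) attacks row 4 at column 2 and diagonals 1, 3.
(6,7) attacks row 4 at column 7 and diagonals 5.
(7,3) attacks row 4 at column 3 and diagonals 6.
Attacked columns: {1, 2, 3, 5, 6, 7}. Safe: {4}.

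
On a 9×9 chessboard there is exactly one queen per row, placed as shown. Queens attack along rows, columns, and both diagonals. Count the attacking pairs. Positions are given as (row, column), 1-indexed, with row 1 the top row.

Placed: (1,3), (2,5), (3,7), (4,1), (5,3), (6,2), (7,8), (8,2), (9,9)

4

Same column: (1,3)–(5,3) (column 3); (6,2)–(8,2) (column 2).
Same diagonal: (3,7)–(8,2) (|3−8| = |7−2| = 5); (5,3)–(6,2) (|5−6| = |3−2| = 1).
Total attacking pairs: 4.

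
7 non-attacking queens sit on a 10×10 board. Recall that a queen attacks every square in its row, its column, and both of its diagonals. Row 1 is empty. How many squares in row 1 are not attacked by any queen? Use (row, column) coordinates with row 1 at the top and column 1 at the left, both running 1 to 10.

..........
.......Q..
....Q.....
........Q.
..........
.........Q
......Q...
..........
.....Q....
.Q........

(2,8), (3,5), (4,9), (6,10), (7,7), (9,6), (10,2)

1

(2,8) attacks row 1 at column 8 and diagonals 7, 9.
(3,5) attacks row 1 at column 5 and diagonals 3, 7.
(4,9) attacks row 1 at column 9 and diagonals 6.
(6,10) attacks row 1 at column 10 and diagonals 5.
(7,7) attacks row 1 at column 7 and diagonals 1.
(9,6) attacks row 1 at column 6.
(10,2) attacks row 1 at column 2.
Attacked columns: {1, 2, 3, 5, 6, 7, 8, 9, 10}. Safe: {4}.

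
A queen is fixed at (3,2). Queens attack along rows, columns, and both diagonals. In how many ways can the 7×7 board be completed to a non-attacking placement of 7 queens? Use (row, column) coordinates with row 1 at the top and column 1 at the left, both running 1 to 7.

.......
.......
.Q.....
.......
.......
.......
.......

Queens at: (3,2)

6

Branch on row 1: col 1 → 1; col 3 → 2; col 5 → 2; col 6 → 1; col 7 → 0.
Sum: 1 + 2 + 2 + 1 + 0 = 6.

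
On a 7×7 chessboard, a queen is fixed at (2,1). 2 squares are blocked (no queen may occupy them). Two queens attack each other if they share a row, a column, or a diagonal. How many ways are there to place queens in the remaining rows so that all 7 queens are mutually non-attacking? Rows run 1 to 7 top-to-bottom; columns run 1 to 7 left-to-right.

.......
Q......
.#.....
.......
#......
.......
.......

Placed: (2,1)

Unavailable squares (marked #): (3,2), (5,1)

Branch on row 1: col 3 → 2; col 4 → 2; col 5 → 2; col 6 → 1; col 7 → 0.
Sum: 2 + 2 + 2 + 1 + 0 = 7.

7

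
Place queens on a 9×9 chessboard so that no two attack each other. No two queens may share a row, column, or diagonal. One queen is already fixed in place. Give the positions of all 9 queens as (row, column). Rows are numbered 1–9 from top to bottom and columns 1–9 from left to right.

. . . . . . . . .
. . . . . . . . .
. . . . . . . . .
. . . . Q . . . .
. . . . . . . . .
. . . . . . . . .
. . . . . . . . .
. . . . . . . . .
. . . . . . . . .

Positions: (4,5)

(1,7) (2,1) (3,8) (4,5) (5,2) (6,9) (7,3) (8,6) (9,4)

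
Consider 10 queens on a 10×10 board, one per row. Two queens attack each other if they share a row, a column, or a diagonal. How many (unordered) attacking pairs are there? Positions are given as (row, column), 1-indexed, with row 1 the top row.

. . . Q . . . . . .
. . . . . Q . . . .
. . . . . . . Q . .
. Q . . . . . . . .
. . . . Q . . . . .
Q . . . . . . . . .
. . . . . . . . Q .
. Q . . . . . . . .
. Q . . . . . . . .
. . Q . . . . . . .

6

Same column: (4,2)–(8,2) (column 2); (4,2)–(9,2) (column 2); (8,2)–(9,2) (column 2).
Same diagonal: (3,8)–(9,2) (|3−9| = |8−2| = 6); (5,5)–(8,2) (|5−8| = |5−2| = 3); (9,2)–(10,3) (|9−10| = |2−3| = 1).
Total attacking pairs: 6.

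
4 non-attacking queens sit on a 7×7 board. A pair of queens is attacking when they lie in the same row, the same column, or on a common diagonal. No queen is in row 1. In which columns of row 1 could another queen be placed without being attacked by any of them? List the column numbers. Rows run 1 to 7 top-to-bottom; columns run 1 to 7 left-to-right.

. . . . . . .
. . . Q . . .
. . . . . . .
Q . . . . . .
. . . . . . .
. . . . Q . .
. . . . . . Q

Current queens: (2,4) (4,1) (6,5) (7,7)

(2,4) attacks row 1 at column 4 and diagonals 3, 5.
(4,1) attacks row 1 at column 1 and diagonals 4.
(6,5) attacks row 1 at column 5.
(7,7) attacks row 1 at column 7 and diagonals 1.
Attacked columns: {1, 3, 4, 5, 7}. Safe: {2, 6}.

columns 2, 6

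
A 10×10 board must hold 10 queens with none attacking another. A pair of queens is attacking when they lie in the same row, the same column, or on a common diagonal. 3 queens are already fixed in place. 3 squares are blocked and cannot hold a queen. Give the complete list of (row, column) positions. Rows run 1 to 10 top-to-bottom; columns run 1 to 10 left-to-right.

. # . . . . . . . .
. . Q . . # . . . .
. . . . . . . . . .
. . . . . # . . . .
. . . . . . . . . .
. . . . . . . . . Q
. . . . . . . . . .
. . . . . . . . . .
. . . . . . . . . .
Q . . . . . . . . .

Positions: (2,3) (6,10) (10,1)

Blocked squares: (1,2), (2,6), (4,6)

(1,6) (2,3) (3,9) (4,4) (5,8) (6,10) (7,2) (8,7) (9,5) (10,1)

Row 1: attacked by (2,3)→{2,3,4}; (6,10)→{5,10}; (10,1)→{1,10}. Blocked: 2. Safe: 6, 7, 8, 9. Place at column 6.
Row 3: attacked by (1,6)→{4,6,8}; (2,3)→{2,3,4}; (6,10)→{7,10}; (10,1)→{1,8}. Safe: 5, 9. Place at column 9.
Row 4: attacked by (1,6)→{3,6,9}; (2,3)→{1,3,5}; (3,9)→{8,9,10}; (6,10)→{8,10}; (10,1)→{1,7}. Blocked: 6. Safe: 2, 4. Place at column 4.
Row 5: attacked by (1,6)→{2,6,10}; (2,3)→{3,6}; (3,9)→{7,9}; (4,4)→{3,4,5}; (6,10)→{9,10}; (10,1)→{1,6}. Safe: 8. Place at column 8.
Row 7: attacked by (1,6)→{6}; (2,3)→{3,8}; (3,9)→{5,9}; (4,4)→{1,4,7}; (5,8)→{6,8,10}; (6,10)→{9,10}; (10,1)→{1,4}. Safe: 2. Place at column 2.
Row 8: attacked by (1,6)→{6}; (2,3)→{3,9}; (3,9)→{4,9}; (4,4)→{4,8}; (5,8)→{5,8}; (6,10)→{8,10}; (7,2)→{1,2,3}; (10,1)→{1,3}. Safe: 7. Place at column 7.
Row 9: attacked by (1,6)→{6}; (2,3)→{3,10}; (3,9)→{3,9}; (4,4)→{4,9}; (5,8)→{4,8}; (6,10)→{7,10}; (7,2)→{2,4}; (8,7)→{6,7,8}; (10,1)→{1,2}. Safe: 5. Place at column 5.
Columns [6, 3, 9, 4, 8, 10, 2, 7, 5, 1], r−c [-5, -1, -6, 0, -3, -4, 5, 1, 4, 9], r+c [7, 5, 12, 8, 13, 16, 9, 15, 14, 11] are all distinct, so no two queens attack.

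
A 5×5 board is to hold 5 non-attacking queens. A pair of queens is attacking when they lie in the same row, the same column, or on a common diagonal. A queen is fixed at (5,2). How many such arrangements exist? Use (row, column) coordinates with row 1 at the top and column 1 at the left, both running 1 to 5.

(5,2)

2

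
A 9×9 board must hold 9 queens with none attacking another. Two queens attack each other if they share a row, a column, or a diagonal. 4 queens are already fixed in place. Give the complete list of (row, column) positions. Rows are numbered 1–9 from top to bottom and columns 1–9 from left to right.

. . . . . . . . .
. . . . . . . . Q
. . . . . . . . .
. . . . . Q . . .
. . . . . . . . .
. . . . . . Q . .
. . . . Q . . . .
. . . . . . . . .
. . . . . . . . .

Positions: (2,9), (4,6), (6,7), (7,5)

Row 1: attacked by (2,9)→{8,9}; (4,6)→{3,6,9}; (6,7)→{2,7}; (7,5)→{5}. Safe: 1, 4. Place at column 4.
Row 3: attacked by (1,4)→{2,4,6}; (2,9)→{8,9}; (4,6)→{5,6,7}; (6,7)→{4,7}; (7,5)→{1,5,9}. Safe: 3. Place at column 3.
Row 5: attacked by (1,4)→{4,8}; (2,9)→{6,9}; (3,3)→{1,3,5}; (4,6)→{5,6,7}; (6,7)→{6,7,8}; (7,5)→{3,5,7}. Safe: 2. Place at column 2.
Row 8: attacked by (1,4)→{4}; (2,9)→{3,9}; (3,3)→{3,8}; (4,6)→{2,6}; (5,2)→{2,5}; (6,7)→{5,7,9}; (7,5)→{4,5,6}. Safe: 1. Place at column 1.
Row 9: attacked by (1,4)→{4}; (2,9)→{2,9}; (3,3)→{3,9}; (4,6)→{1,6}; (5,2)→{2,6}; (6,7)→{4,7}; (7,5)→{3,5,7}; (8,1)→{1,2}. Safe: 8. Place at column 8.
Columns [4, 9, 3, 6, 2, 7, 5, 1, 8], r−c [-3, -7, 0, -2, 3, -1, 2, 7, 1], r+c [5, 11, 6, 10, 7, 13, 12, 9, 17] are all distinct, so no two queens attack.

(1,4) (2,9) (3,3) (4,6) (5,2) (6,7) (7,5) (8,1) (9,8)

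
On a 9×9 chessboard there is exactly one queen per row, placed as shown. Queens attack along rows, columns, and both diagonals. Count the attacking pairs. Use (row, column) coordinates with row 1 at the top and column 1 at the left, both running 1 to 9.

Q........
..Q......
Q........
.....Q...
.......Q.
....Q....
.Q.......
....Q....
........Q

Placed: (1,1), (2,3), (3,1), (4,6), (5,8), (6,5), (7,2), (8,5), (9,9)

4

Same column: (1,1)–(3,1) (column 1); (6,5)–(8,5) (column 5).
Same diagonal: (1,1)–(9,9) (|1−9| = |1−9| = 8); (5,8)–(8,5) (|5−8| = |8−5| = 3).
Total attacking pairs: 4.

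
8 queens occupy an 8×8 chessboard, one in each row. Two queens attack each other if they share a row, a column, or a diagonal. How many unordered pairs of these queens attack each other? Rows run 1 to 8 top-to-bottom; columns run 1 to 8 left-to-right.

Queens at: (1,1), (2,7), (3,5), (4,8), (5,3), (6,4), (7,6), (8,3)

3

Same column: (5,3)–(8,3) (column 3).
Same diagonal: (3,5)–(5,3) (|3−5| = |5−3| = 2); (5,3)–(6,4) (|5−6| = |3−4| = 1).
Total attacking pairs: 3.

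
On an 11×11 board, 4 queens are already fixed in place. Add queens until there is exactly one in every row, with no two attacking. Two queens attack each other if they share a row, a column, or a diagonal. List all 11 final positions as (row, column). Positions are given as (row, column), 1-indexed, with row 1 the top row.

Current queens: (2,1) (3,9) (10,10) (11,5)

Row 1: attacked by (2,1)→{1,2}; (3,9)→{7,9,11}; (10,10)→{1,10}; (11,5)→{5}. Safe: 3, 4, 6, 8. Place at column 3.
Row 4: attacked by (1,3)→{3,6}; (2,1)→{1,3}; (3,9)→{8,9,10}; (10,10)→{4,10}; (11,5)→{5}. Safe: 2, 7, 11. Place at column 7.
Row 5: attacked by (1,3)→{3,7}; (2,1)→{1,4}; (3,9)→{7,9,11}; (4,7)→{6,7,8}; (10,10)→{5,10}; (11,5)→{5,11}. Safe: 2. Place at column 2.
Row 6: attacked by (1,3)→{3,8}; (2,1)→{1,5}; (3,9)→{6,9}; (4,7)→{5,7,9}; (5,2)→{1,2,3}; (10,10)→{6,10}; (11,5)→{5,10}. Safe: 4, 11. Place at column 11.
Row 7: attacked by (1,3)→{3,9}; (2,1)→{1,6}; (3,9)→{5,9}; (4,7)→{4,7,10}; (5,2)→{2,4}; (6,11)→{10,11}; (10,10)→{7,10}; (11,5)→{1,5,9}. Safe: 8. Place at column 8.
Row 8: attacked by (1,3)→{3,10}; (2,1)→{1,7}; (3,9)→{4,9}; (4,7)→{3,7,11}; (5,2)→{2,5}; (6,11)→{9,11}; (7,8)→{7,8,9}; (10,10)→{8,10}; (11,5)→{2,5,8}. Safe: 6. Place at column 6.
Row 9: attacked by (1,3)→{3,11}; (2,1)→{1,8}; (3,9)→{3,9}; (4,7)→{2,7}; (5,2)→{2,6}; (6,11)→{8,11}; (7,8)→{6,8,10}; (8,6)→{5,6,7}; (10,10)→{9,10,11}; (11,5)→{3,5,7}. Safe: 4. Place at column 4.
Columns [3, 1, 9, 7, 2, 11, 8, 6, 4, 10, 5], r−c [-2, 1, -6, -3, 3, -5, -1, 2, 5, 0, 6], r+c [4, 3, 12, 11, 7, 17, 15, 14, 13, 20, 16] are all distinct, so no two queens attack.

(1,3) (2,1) (3,9) (4,7) (5,2) (6,11) (7,8) (8,6) (9,4) (10,10) (11,5)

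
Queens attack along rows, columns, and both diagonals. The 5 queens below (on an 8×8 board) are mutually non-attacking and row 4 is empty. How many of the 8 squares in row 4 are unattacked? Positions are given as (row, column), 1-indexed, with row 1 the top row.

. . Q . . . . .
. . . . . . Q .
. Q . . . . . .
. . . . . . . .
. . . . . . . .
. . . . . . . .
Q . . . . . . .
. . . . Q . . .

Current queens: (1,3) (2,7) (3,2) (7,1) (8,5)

1

(1,3) attacks row 4 at column 3 and diagonals 6.
(2,7) attacks row 4 at column 7 and diagonals 5.
(3,2) attacks row 4 at column 2 and diagonals 1, 3.
(7,1) attacks row 4 at column 1 and diagonals 4.
(8,5) attacks row 4 at column 5 and diagonals 1.
Attacked columns: {1, 2, 3, 4, 5, 6, 7}. Safe: {8}.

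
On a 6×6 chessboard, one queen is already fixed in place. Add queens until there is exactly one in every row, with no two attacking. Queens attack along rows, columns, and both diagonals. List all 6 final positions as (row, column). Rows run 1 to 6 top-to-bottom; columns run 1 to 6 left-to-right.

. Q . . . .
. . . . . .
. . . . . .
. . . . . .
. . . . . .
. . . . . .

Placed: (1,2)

Row 2: attacked by (1,2)→{1,2,3}. Safe: 4, 5, 6. Place at column 4.
Row 3: attacked by (1,2)→{2,4}; (2,4)→{3,4,5}. Safe: 1, 6. Place at column 6.
Row 4: attacked by (1,2)→{2,5}; (2,4)→{2,4,6}; (3,6)→{5,6}. Safe: 1, 3. Place at column 1.
Row 5: attacked by (1,2)→{2,6}; (2,4)→{1,4}; (3,6)→{4,6}; (4,1)→{1,2}. Safe: 3, 5. Place at column 3.
Row 6: attacked by (1,2)→{2}; (2,4)→{4}; (3,6)→{3,6}; (4,1)→{1,3}; (5,3)→{2,3,4}. Safe: 5. Place at column 5.
Columns [2, 4, 6, 1, 3, 5], r−c [-1, -2, -3, 3, 2, 1], r+c [3, 6, 9, 5, 8, 11] are all distinct, so no two queens attack.

(1,2) (2,4) (3,6) (4,1) (5,3) (6,5)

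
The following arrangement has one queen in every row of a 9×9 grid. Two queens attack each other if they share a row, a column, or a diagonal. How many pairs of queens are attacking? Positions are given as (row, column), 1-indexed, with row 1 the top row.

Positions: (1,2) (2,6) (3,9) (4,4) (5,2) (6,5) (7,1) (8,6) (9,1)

6

Same column: (1,2)–(5,2) (column 2); (2,6)–(8,6) (column 6); (7,1)–(9,1) (column 1).
Same diagonal: (2,6)–(4,4) (|2−4| = |6−4| = 2); (2,6)–(7,1) (|2−7| = |6−1| = 5); (4,4)–(7,1) (|4−7| = |4−1| = 3).
Total attacking pairs: 6.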